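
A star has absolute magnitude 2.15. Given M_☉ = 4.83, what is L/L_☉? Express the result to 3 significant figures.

L/L_☉ ≈ 11.8

M − M_☉ = 2.15 − 4.83 = -2.680
L/L_☉ = 10^(−0.4 (M − M_☉)) = 10^1.072 = 11.80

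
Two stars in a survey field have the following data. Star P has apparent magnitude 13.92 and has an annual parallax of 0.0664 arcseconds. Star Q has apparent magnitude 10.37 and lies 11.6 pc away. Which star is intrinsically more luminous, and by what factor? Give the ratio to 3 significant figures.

Star P: d = 1/p = 1/0.0664″ = 15.06 pc
Star P: M = m − 5 log₁₀ d + 5 = 13.92 − 5·1.1778 + 5 = 13.031
Star Q: M = m − 5 log₁₀ d + 5 = 10.37 − 5·1.0645 + 5 = 10.048
ΔM = M_P − M_Q = 13.031 − (10.048) = 2.983; smaller M is more luminous → Star Q.
L ratio = 10^(0.4 |ΔM|) = 10^1.193 = 15.60

Star Q is more luminous, by a factor of 15.6.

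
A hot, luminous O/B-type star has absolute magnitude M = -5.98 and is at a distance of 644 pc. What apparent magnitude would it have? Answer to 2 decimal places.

m ≈ 3.06

m = M + 5 log₁₀ d − 5 = -5.98 + 5·2.8089 − 5 = 3.064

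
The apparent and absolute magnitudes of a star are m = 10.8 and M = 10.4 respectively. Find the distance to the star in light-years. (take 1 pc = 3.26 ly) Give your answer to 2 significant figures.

Distance modulus: m − M = 10.8 − (10.4) = 0.400
m − M = 5 log₁₀ d − 5
log₁₀ d = (m − M)/5 + 1 = 1.0800
d = 10^1.0800 = 12.02 pc
= 39.19 ly

d ≈ 39 ly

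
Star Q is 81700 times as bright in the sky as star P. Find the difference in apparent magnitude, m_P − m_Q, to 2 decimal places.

m_P − m_Q ≈ 12.28

Pogson: Δm = −2.5 log₁₀(ratio) = −2.5 log₁₀(81700) = −2.5 × 4.9122 = -12.281
Star Q is brighter so has the smaller magnitude: m_P − m_Q is positive.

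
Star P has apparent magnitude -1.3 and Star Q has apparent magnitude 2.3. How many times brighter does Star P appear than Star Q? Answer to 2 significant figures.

Δm = -1.3 − (2.3) = -3.6
Flux ratio = 10^(−0.4 Δm) = 10^(−0.4 × -3.6) = 10^1.440 = 27.54

28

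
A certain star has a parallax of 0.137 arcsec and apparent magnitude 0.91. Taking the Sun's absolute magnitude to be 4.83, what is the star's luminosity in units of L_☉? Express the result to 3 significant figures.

d = 1/p = 1/0.137″ = 7.299 pc
M = m − 5 log₁₀ d + 5 = 0.91 − 5·0.8633 + 5 = 1.594
M − M_☉ = 1.594 − 4.83 = -3.236
L/L_☉ = 10^(−0.4 × -3.236) = 19.70

L/L_☉ ≈ 19.7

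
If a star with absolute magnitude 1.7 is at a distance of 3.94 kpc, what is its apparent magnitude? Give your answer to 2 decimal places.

m ≈ 14.68

d = 3.94 kpc = 3940 pc
m = M + 5 log₁₀ d − 5 = 1.7 + 5·3.5955 − 5 = 14.677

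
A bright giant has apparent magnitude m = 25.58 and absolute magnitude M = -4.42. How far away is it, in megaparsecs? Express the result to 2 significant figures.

μ = m − M = 30.000
m − M = 5 log₁₀ d − 5
log₁₀ d = (m − M)/5 + 1 = 7.0000
d = 10^7.0000 = 1.000×10^7 pc
= 10.00 Mpc

d ≈ 10 Mpc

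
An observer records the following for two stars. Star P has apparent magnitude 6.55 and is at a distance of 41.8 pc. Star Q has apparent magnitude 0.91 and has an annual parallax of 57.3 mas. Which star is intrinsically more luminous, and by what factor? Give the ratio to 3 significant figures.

Star Q is more luminous, by a factor of 31.4.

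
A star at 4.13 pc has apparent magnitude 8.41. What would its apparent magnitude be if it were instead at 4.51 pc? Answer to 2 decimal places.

m ≈ 8.60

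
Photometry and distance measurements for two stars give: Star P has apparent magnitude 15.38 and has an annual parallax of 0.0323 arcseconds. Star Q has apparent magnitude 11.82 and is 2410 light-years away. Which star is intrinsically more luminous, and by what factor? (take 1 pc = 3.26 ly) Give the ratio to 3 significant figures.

Star P: d = 1/p = 1/0.0323″ = 30.96 pc
Star P: M = m − 5 log₁₀ d + 5 = 15.38 − 5·1.4908 + 5 = 12.926
Star Q: d = 2410 ly / 3.26 = 739.3 pc
Star Q: M = m − 5 log₁₀ d + 5 = 11.82 − 5·2.8688 + 5 = 2.476
ΔM = M_P − M_Q = 12.926 − (2.476) = 10.450; smaller M is more luminous → Star Q.
L ratio = 10^(0.4 |ΔM|) = 10^4.180 = 15140

Star Q is more luminous, by a factor of 15100.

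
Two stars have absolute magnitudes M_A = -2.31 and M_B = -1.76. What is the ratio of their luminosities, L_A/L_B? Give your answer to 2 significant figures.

ΔM = M_A − M_B = -0.55
L_A/L_B = 10^(−0.4 ΔM) = 10^0.220 = 1.660

L_A/L_B ≈ 1.7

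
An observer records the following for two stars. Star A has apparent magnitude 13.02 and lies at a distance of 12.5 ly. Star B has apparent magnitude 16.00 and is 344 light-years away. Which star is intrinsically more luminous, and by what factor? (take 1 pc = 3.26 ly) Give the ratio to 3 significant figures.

Star B is more luminous, by a factor of 48.7.

Star A: d = 12.5 ly / 3.26 = 3.834 pc
Star A: M = m − 5 log₁₀ d + 5 = 13.02 − 5·0.5837 + 5 = 15.102
Star B: d = 344 ly / 3.26 = 105.5 pc
Star B: M = m − 5 log₁₀ d + 5 = 16.00 − 5·2.0233 + 5 = 10.883
ΔM = M_A − M_B = 15.102 − (10.883) = 4.218; smaller M is more luminous → Star B.
L ratio = 10^(0.4 |ΔM|) = 10^1.687 = 48.67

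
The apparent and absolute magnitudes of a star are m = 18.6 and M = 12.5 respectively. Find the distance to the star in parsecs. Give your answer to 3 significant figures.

d ≈ 166 pc

Distance modulus: m − M = 18.6 − (12.5) = 6.100
m − M = 5 log₁₀ d − 5
log₁₀ d = (m − M)/5 + 1 = 2.2200
d = 10^2.2200 = 166.0 pc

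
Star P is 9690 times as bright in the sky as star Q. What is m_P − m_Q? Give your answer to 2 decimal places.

Pogson: Δm = −2.5 log₁₀(ratio) = −2.5 log₁₀(9690) = −2.5 × 3.9863 = -9.966
Star P is brighter, so it has the smaller magnitude: the difference is negative.

m_P − m_Q ≈ -9.97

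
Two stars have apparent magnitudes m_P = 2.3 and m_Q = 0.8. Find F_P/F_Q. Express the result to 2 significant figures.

F_P/F_Q ≈ 0.25

Δm = 2.3 − (0.8) = 1.5
Flux ratio = 10^(−0.4 Δm) = 10^(−0.4 × 1.5) = 10^-0.600 = 0.2512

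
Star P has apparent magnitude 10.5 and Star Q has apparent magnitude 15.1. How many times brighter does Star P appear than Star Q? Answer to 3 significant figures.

Δm = 10.5 − (15.1) = -4.6
Flux ratio = 10^(−0.4 Δm) = 10^(−0.4 × -4.6) = 10^1.840 = 69.18

69.2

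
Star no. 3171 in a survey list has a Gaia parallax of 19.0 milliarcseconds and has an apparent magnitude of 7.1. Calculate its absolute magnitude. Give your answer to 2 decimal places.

M ≈ 3.49

p = 19.0 mas = 0.0190″ → d = 1/p = 52.63 pc
5 log₁₀(d/10 pc) = 5 log₁₀(52.63) − 5 = 3.606
M = m − 5 log₁₀(d/10) = 7.1 − 3.606 = 3.494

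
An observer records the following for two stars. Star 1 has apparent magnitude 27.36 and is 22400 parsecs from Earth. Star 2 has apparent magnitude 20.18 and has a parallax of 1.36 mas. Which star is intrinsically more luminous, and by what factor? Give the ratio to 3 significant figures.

Star 1: M = m − 5 log₁₀ d + 5 = 27.36 − 5·4.3502 + 5 = 10.609
Star 2: p = 1.36 mas = 1.36×10^-3″ → d = 1/p = 735.3 pc
Star 2: M = m − 5 log₁₀ d + 5 = 20.18 − 5·2.8665 + 5 = 10.848
ΔM = M_1 − M_2 = 10.609 − (10.848) = -0.239; smaller M is more luminous → Star 1.
L ratio = 10^(0.4 |ΔM|) = 10^0.096 = 1.246

Star 1 is more luminous, by a factor of 1.25.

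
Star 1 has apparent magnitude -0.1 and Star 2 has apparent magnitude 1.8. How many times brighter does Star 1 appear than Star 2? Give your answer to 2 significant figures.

Δm = -0.1 − (1.8) = -1.9
Flux ratio = 10^(−0.4 Δm) = 10^(−0.4 × -1.9) = 10^0.760 = 5.754

5.8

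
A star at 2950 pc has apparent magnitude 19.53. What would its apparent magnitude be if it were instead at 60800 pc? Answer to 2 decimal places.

m ≈ 26.10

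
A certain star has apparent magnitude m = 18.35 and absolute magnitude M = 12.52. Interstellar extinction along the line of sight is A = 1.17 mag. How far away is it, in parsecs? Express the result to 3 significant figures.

m − M = 5 log₁₀(d/10 pc) + A  ⇒  18.35 − (12.52) − 1.17 = 5 log₁₀(d/10)
4.660 = 5 log₁₀(d/10)
log₁₀ d = (m − M − A)/5 + 1 = 1.9320
d = 10^1.9320 = 85.51 pc

d ≈ 85.5 pc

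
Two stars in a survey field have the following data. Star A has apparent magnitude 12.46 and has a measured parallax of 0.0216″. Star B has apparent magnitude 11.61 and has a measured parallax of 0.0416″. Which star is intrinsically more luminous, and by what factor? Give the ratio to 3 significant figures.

Star A is more luminous, by a factor of 1.70.

Star A: d = 1/p = 1/0.0216″ = 46.30 pc
Star A: M = m − 5 log₁₀ d + 5 = 12.46 − 5·1.6655 + 5 = 9.132
Star B: d = 1/p = 1/0.0416″ = 24.04 pc
Star B: M = m − 5 log₁₀ d + 5 = 11.61 − 5·1.3809 + 5 = 9.705
ΔM = M_A − M_B = 9.132 − (9.705) = -0.573; smaller M is more luminous → Star A.
L ratio = 10^(0.4 |ΔM|) = 10^0.229 = 1.695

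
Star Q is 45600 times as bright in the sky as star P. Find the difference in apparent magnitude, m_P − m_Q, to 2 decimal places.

m_P − m_Q ≈ 11.65

Pogson: Δm = −2.5 log₁₀(ratio) = −2.5 log₁₀(45600) = −2.5 × 4.6590 = -11.647
Star Q is brighter so has the smaller magnitude: m_P − m_Q is positive.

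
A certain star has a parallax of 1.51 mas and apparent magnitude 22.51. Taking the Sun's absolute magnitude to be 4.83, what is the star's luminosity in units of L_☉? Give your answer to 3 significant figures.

L/L_☉ ≈ 3.72×10^-4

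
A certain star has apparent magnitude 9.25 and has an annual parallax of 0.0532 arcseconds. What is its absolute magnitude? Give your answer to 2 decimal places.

M ≈ 7.88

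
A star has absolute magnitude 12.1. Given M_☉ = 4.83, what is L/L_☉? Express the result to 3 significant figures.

L/L_☉ ≈ 1.24×10^-3

M − M_☉ = 12.1 − 4.83 = 7.270
L/L_☉ = 10^(−0.4 (M − M_☉)) = 10^-2.908 = 1.236×10^-3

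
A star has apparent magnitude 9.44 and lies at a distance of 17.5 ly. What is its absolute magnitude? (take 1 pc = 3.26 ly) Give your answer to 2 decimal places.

M ≈ 10.79

d = 17.5 ly / 3.26 = 5.368 pc
5 log₁₀(d/10 pc) = 5 log₁₀(5.368) − 5 = -1.351
M = m − 5 log₁₀(d/10) = 9.44 + 1.351 = 10.791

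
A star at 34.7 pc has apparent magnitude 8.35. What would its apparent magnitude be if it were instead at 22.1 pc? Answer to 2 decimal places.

m ≈ 7.37

Flux ∝ 1/d², so Δm = 5 log₁₀(d₂/d₁) = 5 log₁₀(22.1/34.7) = -0.980
m₂ = m₁ + Δm = 8.35 + (-0.980) = 7.370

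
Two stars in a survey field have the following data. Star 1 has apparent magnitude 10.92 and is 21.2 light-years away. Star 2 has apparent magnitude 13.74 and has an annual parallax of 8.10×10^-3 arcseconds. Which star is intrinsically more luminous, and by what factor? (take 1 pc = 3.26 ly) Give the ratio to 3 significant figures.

Star 2 is more luminous, by a factor of 26.8.

Star 1: d = 21.2 ly / 3.26 = 6.503 pc
Star 1: M = m − 5 log₁₀ d + 5 = 10.92 − 5·0.8131 + 5 = 11.854
Star 2: d = 1/p = 1/8.10×10^-3″ = 123.5 pc
Star 2: M = m − 5 log₁₀ d + 5 = 13.74 − 5·2.0915 + 5 = 8.282
ΔM = M_1 − M_2 = 11.854 − (8.282) = 3.572; smaller M is more luminous → Star 2.
L ratio = 10^(0.4 |ΔM|) = 10^1.429 = 26.84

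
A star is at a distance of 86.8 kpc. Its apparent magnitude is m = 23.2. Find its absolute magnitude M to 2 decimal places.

d = 86.8 kpc = 86800 pc
5 log₁₀(d/10 pc) = 5 log₁₀(86800) − 5 = 19.693
M = m − 5 log₁₀(d/10) = 23.2 − 19.693 = 3.507

M ≈ 3.51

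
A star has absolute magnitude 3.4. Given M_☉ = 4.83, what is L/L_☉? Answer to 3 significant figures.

L/L_☉ ≈ 3.73

M − M_☉ = 3.4 − 4.83 = -1.430
L/L_☉ = 10^(−0.4 (M − M_☉)) = 10^0.572 = 3.733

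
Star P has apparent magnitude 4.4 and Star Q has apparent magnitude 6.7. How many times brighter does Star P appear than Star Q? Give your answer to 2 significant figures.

8.3

Magnitude difference = -2.3
Flux ratio = 10^(−0.4 Δm) = 10^(−0.4 × -2.3) = 10^0.920 = 8.318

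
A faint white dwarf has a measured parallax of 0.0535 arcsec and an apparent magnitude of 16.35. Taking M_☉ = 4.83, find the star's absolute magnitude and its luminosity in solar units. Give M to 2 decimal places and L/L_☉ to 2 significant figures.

d = 1/p = 1/0.0535″ = 18.69 pc
M = m − 5 log₁₀ d + 5 = 16.35 − 5·1.2716 + 5 = 14.992
M − M_☉ = 14.992 − 4.83 = 10.162
L/L_☉ = 10^(−0.4 × 10.162) = 8.616×10^-5

M ≈ 14.99; L/L_☉ ≈ 8.6×10^-5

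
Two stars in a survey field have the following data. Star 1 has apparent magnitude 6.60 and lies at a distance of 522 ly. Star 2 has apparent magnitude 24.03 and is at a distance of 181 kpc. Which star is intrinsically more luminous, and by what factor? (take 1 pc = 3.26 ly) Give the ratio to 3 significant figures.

Star 1: d = 522 ly / 3.26 = 160.1 pc
Star 1: M = m − 5 log₁₀ d + 5 = 6.60 − 5·2.2045 + 5 = 0.578
Star 2: d = 181 kpc = 181000 pc
Star 2: M = m − 5 log₁₀ d + 5 = 24.03 − 5·5.2577 + 5 = 2.742
ΔM = M_1 − M_2 = 0.578 − (2.742) = -2.164; smaller M is more luminous → Star 1.
L ratio = 10^(0.4 |ΔM|) = 10^0.866 = 7.338

Star 1 is more luminous, by a factor of 7.34.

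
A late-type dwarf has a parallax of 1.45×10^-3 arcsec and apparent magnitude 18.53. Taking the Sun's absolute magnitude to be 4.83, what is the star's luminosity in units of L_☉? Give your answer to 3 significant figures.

L/L_☉ ≈ 0.0157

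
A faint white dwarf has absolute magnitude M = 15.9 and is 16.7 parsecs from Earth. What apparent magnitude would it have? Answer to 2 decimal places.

m ≈ 17.01

m = M + 5 log₁₀ d − 5 = 15.9 + 5·1.2227 − 5 = 17.014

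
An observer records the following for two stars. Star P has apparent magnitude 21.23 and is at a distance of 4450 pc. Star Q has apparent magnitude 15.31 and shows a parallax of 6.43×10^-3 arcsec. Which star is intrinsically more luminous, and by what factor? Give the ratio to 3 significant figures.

Star P is more luminous, by a factor of 3.51.

Star P: M = m − 5 log₁₀ d + 5 = 21.23 − 5·3.6484 + 5 = 7.988
Star Q: d = 1/p = 1/6.43×10^-3″ = 155.5 pc
Star Q: M = m − 5 log₁₀ d + 5 = 15.31 − 5·2.1918 + 5 = 9.351
ΔM = M_P − M_Q = 7.988 − (9.351) = -1.363; smaller M is more luminous → Star P.
L ratio = 10^(0.4 |ΔM|) = 10^0.545 = 3.509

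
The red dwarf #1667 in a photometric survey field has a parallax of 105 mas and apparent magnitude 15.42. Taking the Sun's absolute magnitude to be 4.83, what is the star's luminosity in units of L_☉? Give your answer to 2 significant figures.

L/L_☉ ≈ 5.3×10^-5

d = 1/p = 1000/105 mas = 9.524 pc
M = m − 5 log₁₀ d + 5 = 15.42 − 5·0.9788 + 5 = 15.526
M − M_☉ = 15.526 − 4.83 = 10.696
L/L_☉ = 10^(−0.4 × 10.696) = 5.268×10^-5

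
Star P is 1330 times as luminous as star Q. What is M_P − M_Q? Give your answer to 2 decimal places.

M_P − M_Q ≈ -7.81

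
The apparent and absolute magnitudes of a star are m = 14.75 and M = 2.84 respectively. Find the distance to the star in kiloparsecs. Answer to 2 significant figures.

Distance modulus: m − M = 14.75 − (2.84) = 11.910
m − M = 5 log₁₀ d − 5
log₁₀ d = (m − M)/5 + 1 = 3.3820
d = 10^3.3820 = 2410 pc
= 2.410 kpc

d ≈ 2.4 kpc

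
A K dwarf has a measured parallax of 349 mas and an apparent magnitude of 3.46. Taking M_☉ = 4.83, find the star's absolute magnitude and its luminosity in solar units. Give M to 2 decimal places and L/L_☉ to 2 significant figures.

d = 1/p = 1000/349 mas = 2.865 pc
M = m − 5 log₁₀ d + 5 = 3.46 − 5·0.4572 + 5 = 6.174
M − M_☉ = 6.174 − 4.83 = 1.344
L/L_☉ = 10^(−0.4 × 1.344) = 0.2900

M ≈ 6.17; L/L_☉ ≈ 0.29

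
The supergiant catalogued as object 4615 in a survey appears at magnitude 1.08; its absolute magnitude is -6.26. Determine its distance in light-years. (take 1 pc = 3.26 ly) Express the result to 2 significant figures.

d ≈ 960 ly

Distance modulus: m − M = 1.08 − (-6.26) = 7.340
m − M = 5 log₁₀ d − 5
log₁₀ d = (m − M)/5 + 1 = 2.4680
d = 10^2.4680 = 293.8 pc
= 957.7 ly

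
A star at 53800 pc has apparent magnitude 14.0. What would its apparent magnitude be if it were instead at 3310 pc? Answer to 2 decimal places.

Flux ∝ 1/d², so Δm = 5 log₁₀(d₂/d₁) = 5 log₁₀(3310/53800) = -6.055
m₂ = m₁ + Δm = 14.0 + (-6.055) = 7.945

m ≈ 7.95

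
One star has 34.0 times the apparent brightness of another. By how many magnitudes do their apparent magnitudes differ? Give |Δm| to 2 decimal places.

|Δm| ≈ 3.83

Pogson: Δm = −2.5 log₁₀(ratio) = −2.5 log₁₀(34.0) = −2.5 × 1.5315 = -3.829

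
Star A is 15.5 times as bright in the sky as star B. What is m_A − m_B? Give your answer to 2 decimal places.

Pogson: Δm = −2.5 log₁₀(ratio) = −2.5 log₁₀(15.5) = −2.5 × 1.1903 = -2.976
Star A is brighter, so it has the smaller magnitude: the difference is negative.

m_A − m_B ≈ -2.98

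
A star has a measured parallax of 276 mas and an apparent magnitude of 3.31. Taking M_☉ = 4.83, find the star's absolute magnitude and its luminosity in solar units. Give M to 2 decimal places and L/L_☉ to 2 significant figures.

M ≈ 5.51; L/L_☉ ≈ 0.53

d = 1/p = 1000/276 mas = 3.623 pc
M = m − 5 log₁₀ d + 5 = 3.31 − 5·0.5591 + 5 = 5.515
M − M_☉ = 5.515 − 4.83 = 0.685
L/L_☉ = 10^(−0.4 × 0.685) = 0.5323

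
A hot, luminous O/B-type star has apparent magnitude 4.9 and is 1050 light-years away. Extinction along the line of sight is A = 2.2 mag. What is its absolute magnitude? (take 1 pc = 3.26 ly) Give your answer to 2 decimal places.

d = 1050 ly / 3.26 = 322.1 pc
5 log₁₀(d/10 pc) = 5 log₁₀(322.1) − 5 = 7.540
M = m − 5 log₁₀(d/10) − A = 4.9 − 7.540 − 2.2 = -4.840

M ≈ -4.84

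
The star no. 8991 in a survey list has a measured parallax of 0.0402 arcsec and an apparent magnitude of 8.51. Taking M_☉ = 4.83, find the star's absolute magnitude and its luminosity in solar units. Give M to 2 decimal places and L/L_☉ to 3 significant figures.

d = 1/p = 1/0.0402″ = 24.88 pc
M = m − 5 log₁₀ d + 5 = 8.51 − 5·1.3958 + 5 = 6.531
M − M_☉ = 6.531 − 4.83 = 1.701
L/L_☉ = 10^(−0.4 × 1.701) = 0.2087

M ≈ 6.53; L/L_☉ ≈ 0.209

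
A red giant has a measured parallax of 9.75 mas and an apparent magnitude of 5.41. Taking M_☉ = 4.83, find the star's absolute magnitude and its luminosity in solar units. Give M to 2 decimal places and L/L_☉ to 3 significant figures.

M ≈ 0.36; L/L_☉ ≈ 61.7

d = 1/p = 1000/9.75 mas = 102.6 pc
M = m − 5 log₁₀ d + 5 = 5.41 − 5·2.0110 + 5 = 0.355
M − M_☉ = 0.355 − 4.83 = -4.475
L/L_☉ = 10^(−0.4 × -4.475) = 61.66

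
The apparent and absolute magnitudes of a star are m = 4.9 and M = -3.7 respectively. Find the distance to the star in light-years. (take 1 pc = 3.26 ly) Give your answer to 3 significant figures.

Distance modulus: m − M = 4.9 − (-3.7) = 8.600
m − M = 5 log₁₀ d − 5
log₁₀ d = (m − M)/5 + 1 = 2.7200
d = 10^2.7200 = 524.8 pc
= 1711 ly

d ≈ 1710 ly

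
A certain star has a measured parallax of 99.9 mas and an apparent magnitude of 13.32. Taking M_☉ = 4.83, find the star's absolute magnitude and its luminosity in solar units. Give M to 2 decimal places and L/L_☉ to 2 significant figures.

M ≈ 13.32; L/L_☉ ≈ 4.0×10^-4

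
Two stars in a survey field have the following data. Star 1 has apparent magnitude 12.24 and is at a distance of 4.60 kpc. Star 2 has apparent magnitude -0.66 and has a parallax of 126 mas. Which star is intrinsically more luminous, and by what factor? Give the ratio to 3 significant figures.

Star 1 is more luminous, by a factor of 2.32.

Star 1: d = 4.60 kpc = 4600 pc
Star 1: M = m − 5 log₁₀ d + 5 = 12.24 − 5·3.6628 + 5 = -1.074
Star 2: p = 126 mas = 0.126″ → d = 1/p = 7.937 pc
Star 2: M = m − 5 log₁₀ d + 5 = -0.66 − 5·0.8996 + 5 = -0.158
ΔM = M_1 − M_2 = -1.074 − (-0.158) = -0.916; smaller M is more luminous → Star 1.
L ratio = 10^(0.4 |ΔM|) = 10^0.366 = 2.324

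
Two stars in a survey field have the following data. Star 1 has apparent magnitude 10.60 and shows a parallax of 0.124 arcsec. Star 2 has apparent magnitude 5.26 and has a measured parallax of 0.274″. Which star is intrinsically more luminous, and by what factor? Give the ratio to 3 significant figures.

Star 1: d = 1/p = 1/0.124″ = 8.065 pc
Star 1: M = m − 5 log₁₀ d + 5 = 10.60 − 5·0.9066 + 5 = 11.067
Star 2: d = 1/p = 1/0.274″ = 3.650 pc
Star 2: M = m − 5 log₁₀ d + 5 = 5.26 − 5·0.5622 + 5 = 7.449
ΔM = M_1 − M_2 = 11.067 − (7.449) = 3.618; smaller M is more luminous → Star 2.
L ratio = 10^(0.4 |ΔM|) = 10^1.447 = 28.01

Star 2 is more luminous, by a factor of 28.0.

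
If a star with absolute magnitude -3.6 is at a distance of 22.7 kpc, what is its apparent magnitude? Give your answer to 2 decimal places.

m ≈ 13.18

d = 22.7 kpc = 22700 pc
m = M + 5 log₁₀ d − 5 = -3.6 + 5·4.3560 − 5 = 13.180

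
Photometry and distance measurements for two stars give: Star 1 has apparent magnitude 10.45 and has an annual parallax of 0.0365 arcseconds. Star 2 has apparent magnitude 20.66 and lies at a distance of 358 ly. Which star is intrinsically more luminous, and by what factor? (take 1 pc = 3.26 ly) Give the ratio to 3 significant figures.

Star 1 is more luminous, by a factor of 755.

Star 1: d = 1/p = 1/0.0365″ = 27.40 pc
Star 1: M = m − 5 log₁₀ d + 5 = 10.45 − 5·1.4377 + 5 = 8.261
Star 2: d = 358 ly / 3.26 = 109.8 pc
Star 2: M = m − 5 log₁₀ d + 5 = 20.66 − 5·2.0407 + 5 = 15.457
ΔM = M_1 − M_2 = 8.261 − (15.457) = -7.195; smaller M is more luminous → Star 1.
L ratio = 10^(0.4 |ΔM|) = 10^2.878 = 755.2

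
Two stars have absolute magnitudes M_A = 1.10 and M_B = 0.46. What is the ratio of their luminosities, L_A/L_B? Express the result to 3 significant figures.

ΔM = M_A − M_B = 0.64
L_A/L_B = 10^(−0.4 ΔM) = 10^-0.256 = 0.5546

L_A/L_B ≈ 0.555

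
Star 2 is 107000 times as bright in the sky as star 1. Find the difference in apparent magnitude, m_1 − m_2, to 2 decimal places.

m_1 − m_2 ≈ 12.57

Pogson: Δm = −2.5 log₁₀(ratio) = −2.5 log₁₀(107000) = −2.5 × 5.0294 = -12.573
Star 2 is brighter so has the smaller magnitude: m_1 − m_2 is positive.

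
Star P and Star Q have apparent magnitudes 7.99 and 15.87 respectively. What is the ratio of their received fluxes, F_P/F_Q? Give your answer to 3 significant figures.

F_P/F_Q ≈ 1420

Magnitude difference = -7.88
Flux ratio = 10^(−0.4 Δm) = 10^(−0.4 × -7.88) = 10^3.152 = 1419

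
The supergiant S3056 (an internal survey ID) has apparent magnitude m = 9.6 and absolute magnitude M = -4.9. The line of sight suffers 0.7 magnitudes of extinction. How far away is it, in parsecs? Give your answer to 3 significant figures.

d ≈ 5750 pc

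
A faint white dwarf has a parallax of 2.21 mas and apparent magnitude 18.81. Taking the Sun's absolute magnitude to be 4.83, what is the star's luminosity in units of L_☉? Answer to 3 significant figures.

d = 1/p = 1000/2.21 mas = 452.5 pc
M = m − 5 log₁₀ d + 5 = 18.81 − 5·2.6556 + 5 = 10.532
M − M_☉ = 10.532 − 4.83 = 5.702
L/L_☉ = 10^(−0.4 × 5.702) = 5.239×10^-3

L/L_☉ ≈ 5.24×10^-3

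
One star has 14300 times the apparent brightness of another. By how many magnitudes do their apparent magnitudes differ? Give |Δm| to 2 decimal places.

|Δm| ≈ 10.39

Pogson: Δm = −2.5 log₁₀(ratio) = −2.5 log₁₀(14300) = −2.5 × 4.1553 = -10.388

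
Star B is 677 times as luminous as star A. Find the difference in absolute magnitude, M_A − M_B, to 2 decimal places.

Pogson: ΔM = −2.5 log₁₀(ratio) = −2.5 log₁₀(677) = −2.5 × 2.8306 = -7.076
Star B is brighter so has the smaller magnitude: M_A − M_B is positive.

M_A − M_B ≈ 7.08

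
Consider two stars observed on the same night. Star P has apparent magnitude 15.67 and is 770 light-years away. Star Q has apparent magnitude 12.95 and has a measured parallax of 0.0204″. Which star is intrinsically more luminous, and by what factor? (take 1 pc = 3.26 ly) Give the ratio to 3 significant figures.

Star P: d = 770 ly / 3.26 = 236.2 pc
Star P: M = m − 5 log₁₀ d + 5 = 15.67 − 5·2.3733 + 5 = 8.804
Star Q: d = 1/p = 1/0.0204″ = 49.02 pc
Star Q: M = m − 5 log₁₀ d + 5 = 12.95 − 5·1.6904 + 5 = 9.498
ΔM = M_P − M_Q = 8.804 − (9.498) = -0.695; smaller M is more luminous → Star P.
L ratio = 10^(0.4 |ΔM|) = 10^0.278 = 1.896

Star P is more luminous, by a factor of 1.90.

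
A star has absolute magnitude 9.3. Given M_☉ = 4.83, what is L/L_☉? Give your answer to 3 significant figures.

M − M_☉ = 9.3 − 4.83 = 4.470
L/L_☉ = 10^(−0.4 (M − M_☉)) = 10^-1.788 = 0.01629

L/L_☉ ≈ 0.0163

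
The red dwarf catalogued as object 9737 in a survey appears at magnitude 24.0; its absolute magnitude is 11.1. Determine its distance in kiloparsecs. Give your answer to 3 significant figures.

μ = m − M = 12.900
m − M = 5 log₁₀ d − 5
log₁₀ d = (m − M)/5 + 1 = 3.5800
d = 10^3.5800 = 3802 pc
= 3.802 kpc

d ≈ 3.80 kpc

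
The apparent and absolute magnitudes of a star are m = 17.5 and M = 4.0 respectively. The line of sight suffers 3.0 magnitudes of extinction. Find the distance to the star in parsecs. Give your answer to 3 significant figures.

m − M = 5 log₁₀(d/10 pc) + A  ⇒  17.5 − (4.0) − 3.0 = 5 log₁₀(d/10)
10.500 = 5 log₁₀(d/10)
log₁₀ d = (m − M − A)/5 + 1 = 3.1000
d = 10^3.1000 = 1259 pc

d ≈ 1260 pc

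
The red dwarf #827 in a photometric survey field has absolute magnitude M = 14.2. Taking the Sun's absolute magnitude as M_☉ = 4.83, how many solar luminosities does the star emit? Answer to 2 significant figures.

L/L_☉ ≈ 1.8×10^-4

M − M_☉ = 14.2 − 4.83 = 9.370
L/L_☉ = 10^(−0.4 (M − M_☉)) = 10^-3.748 = 1.786×10^-4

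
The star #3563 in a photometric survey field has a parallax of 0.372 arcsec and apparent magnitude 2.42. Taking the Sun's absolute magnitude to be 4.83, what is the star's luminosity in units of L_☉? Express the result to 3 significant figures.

d = 1/p = 1/0.372″ = 2.688 pc
M = m − 5 log₁₀ d + 5 = 2.42 − 5·0.4295 + 5 = 5.273
M − M_☉ = 5.273 − 4.83 = 0.443
L/L_☉ = 10^(−0.4 × 0.443) = 0.6651

L/L_☉ ≈ 0.665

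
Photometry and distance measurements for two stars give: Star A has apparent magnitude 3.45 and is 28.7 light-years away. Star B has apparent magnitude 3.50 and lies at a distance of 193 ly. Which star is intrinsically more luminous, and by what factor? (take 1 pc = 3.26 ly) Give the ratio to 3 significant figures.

Star B is more luminous, by a factor of 43.2.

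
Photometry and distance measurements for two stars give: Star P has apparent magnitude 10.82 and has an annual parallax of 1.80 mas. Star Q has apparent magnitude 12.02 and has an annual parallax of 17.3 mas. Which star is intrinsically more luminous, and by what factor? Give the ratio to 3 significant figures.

Star P is more luminous, by a factor of 279.

Star P: p = 1.80 mas = 1.80×10^-3″ → d = 1/p = 555.6 pc
Star P: M = m − 5 log₁₀ d + 5 = 10.82 − 5·2.7447 + 5 = 2.096
Star Q: p = 17.3 mas = 0.0173″ → d = 1/p = 57.80 pc
Star Q: M = m − 5 log₁₀ d + 5 = 12.02 − 5·1.7620 + 5 = 8.210
ΔM = M_P − M_Q = 2.096 − (8.210) = -6.114; smaller M is more luminous → Star P.
L ratio = 10^(0.4 |ΔM|) = 10^2.446 = 279.0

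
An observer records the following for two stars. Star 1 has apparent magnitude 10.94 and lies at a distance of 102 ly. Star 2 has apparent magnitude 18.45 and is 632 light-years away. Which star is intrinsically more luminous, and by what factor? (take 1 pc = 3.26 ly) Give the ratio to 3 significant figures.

Star 1 is more luminous, by a factor of 26.3.

Star 1: d = 102 ly / 3.26 = 31.29 pc
Star 1: M = m − 5 log₁₀ d + 5 = 10.94 − 5·1.4954 + 5 = 8.463
Star 2: d = 632 ly / 3.26 = 193.9 pc
Star 2: M = m − 5 log₁₀ d + 5 = 18.45 − 5·2.2875 + 5 = 12.013
ΔM = M_1 − M_2 = 8.463 − (12.013) = -3.549; smaller M is more luminous → Star 1.
L ratio = 10^(0.4 |ΔM|) = 10^1.420 = 26.29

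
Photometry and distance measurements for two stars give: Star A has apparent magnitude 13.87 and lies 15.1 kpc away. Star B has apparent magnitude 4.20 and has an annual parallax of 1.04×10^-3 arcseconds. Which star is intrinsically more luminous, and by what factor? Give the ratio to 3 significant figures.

Star A: d = 15.1 kpc = 15100 pc
Star A: M = m − 5 log₁₀ d + 5 = 13.87 − 5·4.1790 + 5 = -2.025
Star B: d = 1/p = 1/1.04×10^-3″ = 961.5 pc
Star B: M = m − 5 log₁₀ d + 5 = 4.20 − 5·2.9830 + 5 = -5.715
ΔM = M_A − M_B = -2.025 − (-5.715) = 3.690; smaller M is more luminous → Star B.
L ratio = 10^(0.4 |ΔM|) = 10^1.476 = 29.92

Star B is more luminous, by a factor of 29.9.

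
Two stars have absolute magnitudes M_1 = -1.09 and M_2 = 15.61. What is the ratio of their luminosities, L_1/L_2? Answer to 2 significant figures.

L_1/L_2 ≈ 4.8×10^6

ΔM = M_1 − M_2 = -16.70
L_1/L_2 = 10^(−0.4 ΔM) = 10^6.680 = 4.786×10^6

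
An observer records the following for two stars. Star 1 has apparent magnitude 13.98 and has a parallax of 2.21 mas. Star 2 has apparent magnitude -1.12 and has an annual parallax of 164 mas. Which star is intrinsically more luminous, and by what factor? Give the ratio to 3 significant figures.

Star 1: p = 2.21 mas = 2.21×10^-3″ → d = 1/p = 452.5 pc
Star 1: M = m − 5 log₁₀ d + 5 = 13.98 − 5·2.6556 + 5 = 5.702
Star 2: p = 164 mas = 0.164″ → d = 1/p = 6.098 pc
Star 2: M = m − 5 log₁₀ d + 5 = -1.12 − 5·0.7852 + 5 = -0.046
ΔM = M_1 − M_2 = 5.702 − (-0.046) = 5.748; smaller M is more luminous → Star 2.
L ratio = 10^(0.4 |ΔM|) = 10^2.299 = 199.1

Star 2 is more luminous, by a factor of 199.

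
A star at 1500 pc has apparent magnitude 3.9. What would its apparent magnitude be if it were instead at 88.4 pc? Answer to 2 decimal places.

m ≈ -2.25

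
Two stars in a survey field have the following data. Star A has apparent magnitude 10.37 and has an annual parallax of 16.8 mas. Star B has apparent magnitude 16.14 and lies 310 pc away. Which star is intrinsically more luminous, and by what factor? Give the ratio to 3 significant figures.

Star A is more luminous, by a factor of 7.49.

Star A: p = 16.8 mas = 0.0168″ → d = 1/p = 59.52 pc
Star A: M = m − 5 log₁₀ d + 5 = 10.37 − 5·1.7747 + 5 = 6.497
Star B: M = m − 5 log₁₀ d + 5 = 16.14 − 5·2.4914 + 5 = 8.683
ΔM = M_A − M_B = 6.497 − (8.683) = -2.187; smaller M is more luminous → Star A.
L ratio = 10^(0.4 |ΔM|) = 10^0.875 = 7.493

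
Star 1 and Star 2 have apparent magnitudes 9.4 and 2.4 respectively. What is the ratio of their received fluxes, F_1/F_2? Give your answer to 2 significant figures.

F_1/F_2 ≈ 1.6×10^-3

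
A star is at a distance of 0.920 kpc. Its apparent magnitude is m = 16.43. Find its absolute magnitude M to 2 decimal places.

d = 0.920 kpc = 920.0 pc
5 log₁₀(d/10 pc) = 5 log₁₀(920.0) − 5 = 9.819
M = m − 5 log₁₀(d/10) = 16.43 − 9.819 = 6.611

M ≈ 6.61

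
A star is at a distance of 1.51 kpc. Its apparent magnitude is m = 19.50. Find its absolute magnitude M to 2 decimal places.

d = 1.51 kpc = 1510 pc
5 log₁₀(d/10 pc) = 5 log₁₀(1510) − 5 = 10.895
M = m − 5 log₁₀(d/10) = 19.50 − 10.895 = 8.605

M ≈ 8.61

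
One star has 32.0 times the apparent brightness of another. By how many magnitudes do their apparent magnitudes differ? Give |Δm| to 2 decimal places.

|Δm| ≈ 3.76

Pogson: Δm = −2.5 log₁₀(ratio) = −2.5 log₁₀(32.0) = −2.5 × 1.5051 = -3.763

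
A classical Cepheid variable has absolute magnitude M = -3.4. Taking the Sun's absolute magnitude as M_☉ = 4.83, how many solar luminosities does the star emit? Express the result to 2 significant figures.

M − M_☉ = -3.4 − 4.83 = -8.230
L/L_☉ = 10^(−0.4 (M − M_☉)) = 10^3.292 = 1959

L/L_☉ ≈ 2000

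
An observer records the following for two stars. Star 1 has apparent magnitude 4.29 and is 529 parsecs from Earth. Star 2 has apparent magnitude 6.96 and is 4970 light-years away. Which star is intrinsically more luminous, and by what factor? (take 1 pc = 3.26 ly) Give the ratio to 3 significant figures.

Star 1: M = m − 5 log₁₀ d + 5 = 4.29 − 5·2.7235 + 5 = -4.327
Star 2: d = 4970 ly / 3.26 = 1525 pc
Star 2: M = m − 5 log₁₀ d + 5 = 6.96 − 5·3.1831 + 5 = -3.956
ΔM = M_1 − M_2 = -4.327 − (-3.956) = -0.372; smaller M is more luminous → Star 1.
L ratio = 10^(0.4 |ΔM|) = 10^0.149 = 1.408

Star 1 is more luminous, by a factor of 1.41.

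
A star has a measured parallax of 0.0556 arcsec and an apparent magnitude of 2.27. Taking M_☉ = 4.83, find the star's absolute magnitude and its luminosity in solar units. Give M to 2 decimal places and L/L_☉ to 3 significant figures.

M ≈ 1.00; L/L_☉ ≈ 34.2

d = 1/p = 1/0.0556″ = 17.99 pc
M = m − 5 log₁₀ d + 5 = 2.27 − 5·1.2549 + 5 = 0.995
M − M_☉ = 0.995 − 4.83 = -3.835
L/L_☉ = 10^(−0.4 × -3.835) = 34.19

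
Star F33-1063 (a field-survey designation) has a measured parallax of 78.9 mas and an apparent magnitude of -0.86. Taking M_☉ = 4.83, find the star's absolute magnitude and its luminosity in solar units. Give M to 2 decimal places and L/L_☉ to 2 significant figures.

M ≈ -1.37; L/L_☉ ≈ 300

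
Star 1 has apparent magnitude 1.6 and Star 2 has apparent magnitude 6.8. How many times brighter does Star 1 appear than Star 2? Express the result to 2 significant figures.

120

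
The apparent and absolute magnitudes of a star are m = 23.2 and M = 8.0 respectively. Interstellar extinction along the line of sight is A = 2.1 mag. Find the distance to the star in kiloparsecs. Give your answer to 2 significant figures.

d ≈ 4.2 kpc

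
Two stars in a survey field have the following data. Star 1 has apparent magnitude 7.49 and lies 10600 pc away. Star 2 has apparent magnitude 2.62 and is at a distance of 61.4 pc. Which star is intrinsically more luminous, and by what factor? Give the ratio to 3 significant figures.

Star 1: M = m − 5 log₁₀ d + 5 = 7.49 − 5·4.0253 + 5 = -7.637
Star 2: M = m − 5 log₁₀ d + 5 = 2.62 − 5·1.7882 + 5 = -1.321
ΔM = M_1 − M_2 = -7.637 − (-1.321) = -6.316; smaller M is more luminous → Star 1.
L ratio = 10^(0.4 |ΔM|) = 10^2.526 = 336.0

Star 1 is more luminous, by a factor of 336.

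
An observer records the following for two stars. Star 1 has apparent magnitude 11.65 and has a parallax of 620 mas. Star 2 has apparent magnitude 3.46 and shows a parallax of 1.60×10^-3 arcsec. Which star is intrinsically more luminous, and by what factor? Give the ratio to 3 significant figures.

Star 1: p = 620 mas = 0.620″ → d = 1/p = 1.613 pc
Star 1: M = m − 5 log₁₀ d + 5 = 11.65 − 5·0.2076 + 5 = 15.612
Star 2: d = 1/p = 1/1.60×10^-3″ = 625.0 pc
Star 2: M = m − 5 log₁₀ d + 5 = 3.46 − 5·2.7959 + 5 = -5.519
ΔM = M_1 − M_2 = 15.612 − (-5.519) = 21.131; smaller M is more luminous → Star 2.
L ratio = 10^(0.4 |ΔM|) = 10^8.453 = 2.835×10^8

Star 2 is more luminous, by a factor of 2.83×10^8.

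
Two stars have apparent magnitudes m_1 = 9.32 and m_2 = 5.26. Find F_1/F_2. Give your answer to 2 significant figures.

Δm = 9.32 − (5.26) = 4.06
Flux ratio = 10^(−0.4 Δm) = 10^(−0.4 × 4.06) = 10^-1.624 = 0.02377

F_1/F_2 ≈ 0.024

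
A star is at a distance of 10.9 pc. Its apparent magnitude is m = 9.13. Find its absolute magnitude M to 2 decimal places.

M ≈ 8.94

5 log₁₀(d/10 pc) = 5 log₁₀(10.90) − 5 = 0.187
M = m − 5 log₁₀(d/10) = 9.13 − 0.187 = 8.943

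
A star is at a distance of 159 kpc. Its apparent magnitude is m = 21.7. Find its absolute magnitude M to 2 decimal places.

M ≈ 0.69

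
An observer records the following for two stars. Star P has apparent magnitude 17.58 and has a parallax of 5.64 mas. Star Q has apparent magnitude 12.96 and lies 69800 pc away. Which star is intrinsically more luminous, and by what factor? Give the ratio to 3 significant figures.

Star P: p = 5.64 mas = 5.64×10^-3″ → d = 1/p = 177.3 pc
Star P: M = m − 5 log₁₀ d + 5 = 17.58 − 5·2.2487 + 5 = 11.336
Star Q: M = m − 5 log₁₀ d + 5 = 12.96 − 5·4.8439 + 5 = -6.259
ΔM = M_P − M_Q = 11.336 − (-6.259) = 17.596; smaller M is more luminous → Star Q.
L ratio = 10^(0.4 |ΔM|) = 10^7.038 = 1.092×10^7

Star Q is more luminous, by a factor of 1.09×10^7.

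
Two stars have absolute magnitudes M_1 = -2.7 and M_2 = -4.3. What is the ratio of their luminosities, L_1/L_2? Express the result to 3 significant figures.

ΔM = M_1 − M_2 = 1.6
L_1/L_2 = 10^(−0.4 ΔM) = 10^-0.640 = 0.2291

L_1/L_2 ≈ 0.229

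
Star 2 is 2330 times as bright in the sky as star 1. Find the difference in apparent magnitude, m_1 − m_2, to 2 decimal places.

Pogson: Δm = −2.5 log₁₀(ratio) = −2.5 log₁₀(2330) = −2.5 × 3.3674 = -8.418
Star 2 is brighter so has the smaller magnitude: m_1 − m_2 is positive.

m_1 − m_2 ≈ 8.42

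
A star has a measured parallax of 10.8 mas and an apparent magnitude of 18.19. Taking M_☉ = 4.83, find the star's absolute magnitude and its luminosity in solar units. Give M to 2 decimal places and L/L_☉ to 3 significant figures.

M ≈ 13.36; L/L_☉ ≈ 3.88×10^-4

d = 1/p = 1000/10.8 mas = 92.59 pc
M = m − 5 log₁₀ d + 5 = 18.19 − 5·1.9666 + 5 = 13.357
M − M_☉ = 13.357 − 4.83 = 8.527
L/L_☉ = 10^(−0.4 × 8.527) = 3.883×10^-4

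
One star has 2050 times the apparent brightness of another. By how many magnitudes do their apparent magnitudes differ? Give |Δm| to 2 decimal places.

Pogson: Δm = −2.5 log₁₀(ratio) = −2.5 log₁₀(2050) = −2.5 × 3.3118 = -8.279

|Δm| ≈ 8.28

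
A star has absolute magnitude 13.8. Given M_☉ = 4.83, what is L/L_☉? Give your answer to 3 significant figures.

M − M_☉ = 13.8 − 4.83 = 8.970
L/L_☉ = 10^(−0.4 (M − M_☉)) = 10^-3.588 = 2.582×10^-4

L/L_☉ ≈ 2.58×10^-4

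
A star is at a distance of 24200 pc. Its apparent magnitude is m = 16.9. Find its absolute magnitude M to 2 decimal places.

M ≈ -0.02

5 log₁₀(d/10 pc) = 5 log₁₀(24200) − 5 = 16.919
M = m − 5 log₁₀(d/10) = 16.9 − 16.919 = -0.019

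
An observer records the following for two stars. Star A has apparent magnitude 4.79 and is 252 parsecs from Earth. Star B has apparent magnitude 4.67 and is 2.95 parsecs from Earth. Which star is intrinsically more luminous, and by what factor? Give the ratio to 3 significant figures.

Star A is more luminous, by a factor of 6530.

Star A: M = m − 5 log₁₀ d + 5 = 4.79 − 5·2.4014 + 5 = -2.217
Star B: M = m − 5 log₁₀ d + 5 = 4.67 − 5·0.4698 + 5 = 7.321
ΔM = M_A − M_B = -2.217 − (7.321) = -9.538; smaller M is more luminous → Star A.
L ratio = 10^(0.4 |ΔM|) = 10^3.815 = 6534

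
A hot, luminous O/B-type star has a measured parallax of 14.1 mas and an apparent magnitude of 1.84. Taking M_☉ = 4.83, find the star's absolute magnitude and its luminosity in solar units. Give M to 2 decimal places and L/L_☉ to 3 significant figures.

M ≈ -2.41; L/L_☉ ≈ 790

d = 1/p = 1000/14.1 mas = 70.92 pc
M = m − 5 log₁₀ d + 5 = 1.84 − 5·1.8508 + 5 = -2.414
M − M_☉ = -2.414 − 4.83 = -7.244
L/L_☉ = 10^(−0.4 × -7.244) = 789.9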